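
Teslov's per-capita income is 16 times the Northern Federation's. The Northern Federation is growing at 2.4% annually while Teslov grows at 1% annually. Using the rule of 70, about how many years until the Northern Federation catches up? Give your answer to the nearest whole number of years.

What matters is the difference: 1.4 pp.
Rule of 70 on the gap: the ratio halves every 70/1.4 ≈ 50.00 years.
A 16 times gap closes after 4 halvings: 4 × 50.00 ≈ 200 years.

about 200 years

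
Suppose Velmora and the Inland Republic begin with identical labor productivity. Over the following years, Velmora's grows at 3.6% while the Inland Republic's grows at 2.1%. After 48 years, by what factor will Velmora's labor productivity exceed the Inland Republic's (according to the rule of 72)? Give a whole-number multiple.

Velmora pulls ahead at 1.5 pp per year, so the ratio doubles every 72/1.5 ≈ 48.00 years.
In 48 years that's 1.00 doublings: 2^1.00 ≈ 2.

≈ 2 times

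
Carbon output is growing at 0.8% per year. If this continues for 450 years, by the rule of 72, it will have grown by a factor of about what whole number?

72/0.8 ≈ 90.00 years per doubling.
450 years fits 5 doublings: 2^5 = 32.

≈ 32 times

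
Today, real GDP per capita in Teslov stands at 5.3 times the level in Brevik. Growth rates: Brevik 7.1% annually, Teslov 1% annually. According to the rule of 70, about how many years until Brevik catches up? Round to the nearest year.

around 28 years

The growth-rate gap is 7.1% − 1% = 6.1 percentage points.
So the ratio between them halves every 70/6.1 ≈ 11.48 years.
A 5.3 times gap takes log₂(5.3) ≈ 2.41 halvings to close: 2.41 × 11.48 ≈ 28 years.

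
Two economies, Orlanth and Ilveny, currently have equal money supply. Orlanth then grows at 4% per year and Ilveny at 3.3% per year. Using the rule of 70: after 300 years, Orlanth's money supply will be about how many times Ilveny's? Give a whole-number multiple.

Rate gap = 4% − 3.3% = 0.7 points.
The ratio doubles every 70/0.7 ≈ 100.00 years.
300/100.00 ≈ 3.00 doublings → ratio ≈ 2^3.00 ≈ 8.

8 times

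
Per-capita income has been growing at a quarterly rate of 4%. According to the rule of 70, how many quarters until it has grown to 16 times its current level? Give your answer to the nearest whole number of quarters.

At 4% it doubles every 70/4 ≈ 17.50 quarters.
16× is 4 doublings, so 4 × 17.50 ≈ 70 quarters.

70 quarters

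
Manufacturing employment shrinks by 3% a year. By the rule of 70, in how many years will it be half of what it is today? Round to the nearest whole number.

The rule works in reverse for decay: 70/3 ≈ 23.33 years to halve.

≈ 23 years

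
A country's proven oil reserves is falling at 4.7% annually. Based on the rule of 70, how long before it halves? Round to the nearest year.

The rule works in reverse for decay: 70/4.7 ≈ 14.89 years to halve.

around 15 years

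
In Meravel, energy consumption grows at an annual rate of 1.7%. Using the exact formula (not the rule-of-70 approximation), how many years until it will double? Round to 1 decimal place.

41.1 years

t = ln(2) / ln(1 + 0.017) = 0.6931 / 0.016857 ≈ 41.12.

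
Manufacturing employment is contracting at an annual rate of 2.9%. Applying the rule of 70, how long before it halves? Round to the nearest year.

≈ 24 years

Falling at 2.9%, it halves about every 70/2.9 = 24.14 years.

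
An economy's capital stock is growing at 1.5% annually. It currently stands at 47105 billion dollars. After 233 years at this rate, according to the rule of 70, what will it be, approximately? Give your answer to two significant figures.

approximately 1500000 billion dollars

It doubles every 70/1.5 ≈ 46.67 years, so 233 years is 4.99 doublings.
2^4.99 ≈ 31.78; 47105 × 31.78 ≈ 1500000 billion dollars.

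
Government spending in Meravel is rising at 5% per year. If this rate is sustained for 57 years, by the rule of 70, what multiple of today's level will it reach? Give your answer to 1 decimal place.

Doubling time ≈ 70/5 = 14.00 years.
57 years / 14.00 ≈ 4.07 doublings → factor 2^4.07 ≈ 16.8.

roughly 16.8 times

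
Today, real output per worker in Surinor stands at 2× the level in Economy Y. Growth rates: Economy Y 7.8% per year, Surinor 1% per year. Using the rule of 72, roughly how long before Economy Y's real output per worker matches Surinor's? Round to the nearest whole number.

approximately 11 years

Economy Y gains on Surinor at 7.8% − 1% = 6.8 points a year.
At that relative rate the gap halves every 72/6.8 ≈ 10.59 years.
A 2× gap closes after 1 halving: 1 × 10.59 ≈ 11 years.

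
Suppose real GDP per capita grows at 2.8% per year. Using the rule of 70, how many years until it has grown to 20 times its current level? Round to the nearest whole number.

Doubling time ≈ 70/2.8 = 25.00 years.
Reaching 20× takes log₂(20) ≈ 4.32 doublings.
4.32 × 25.00 ≈ 108 years.

about 108 years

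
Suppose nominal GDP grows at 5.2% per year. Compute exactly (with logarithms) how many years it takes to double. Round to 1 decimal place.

t = ln(2) / ln(1 + 0.052) = 0.6931 / 0.050693 ≈ 13.67.

13.7 years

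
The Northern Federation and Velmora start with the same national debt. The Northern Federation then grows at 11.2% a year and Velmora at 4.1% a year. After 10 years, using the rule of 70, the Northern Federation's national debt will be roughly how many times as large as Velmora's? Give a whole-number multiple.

approximately 2 times

the Northern Federation pulls ahead at 7.1 pp per year, so the ratio doubles every 70/7.1 ≈ 9.86 years.
In 10 years that's 1.01 doublings: 2^1.01 ≈ 2.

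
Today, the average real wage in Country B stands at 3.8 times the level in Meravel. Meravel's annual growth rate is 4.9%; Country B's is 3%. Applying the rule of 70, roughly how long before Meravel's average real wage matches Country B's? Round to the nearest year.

The growth-rate gap is 4.9% − 3% = 1.9 percentage points.
So the ratio between them halves every 70/1.9 ≈ 36.84 years.
A 3.8 times gap takes log₂(3.8) ≈ 1.93 halvings to close: 1.93 × 36.84 ≈ 71 years.

around 71 years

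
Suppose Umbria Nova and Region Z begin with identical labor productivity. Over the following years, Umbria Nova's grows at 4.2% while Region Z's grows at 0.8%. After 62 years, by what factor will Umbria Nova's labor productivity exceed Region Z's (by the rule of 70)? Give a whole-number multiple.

Only the 3.4-point difference matters.
70/3.4 ≈ 20.59 years per doubling of the ratio; 62 years gives 3.01 doublings, so ≈ 8×.

≈ 8 times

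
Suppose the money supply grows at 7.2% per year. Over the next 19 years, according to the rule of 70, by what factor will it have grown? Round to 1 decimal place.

Doubles every ≈ 9.72 years (70/7.2).
19 years is 1.95 doublings; 2^1.95 ≈ 3.9×.

≈ 3.9 times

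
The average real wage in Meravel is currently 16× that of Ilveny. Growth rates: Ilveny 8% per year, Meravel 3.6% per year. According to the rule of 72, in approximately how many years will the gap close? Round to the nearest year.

What matters is the difference: 4.4 pp.
Rule of 72 on the gap: the ratio halves every 72/4.4 ≈ 16.36 years.
A 16× gap closes after 4 halvings: 4 × 16.36 ≈ 65 years.

about 65 years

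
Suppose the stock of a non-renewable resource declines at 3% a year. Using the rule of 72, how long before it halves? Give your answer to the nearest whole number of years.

around 24 years

The rule works in reverse for decay: 72/3 ≈ 24.00 years to halve.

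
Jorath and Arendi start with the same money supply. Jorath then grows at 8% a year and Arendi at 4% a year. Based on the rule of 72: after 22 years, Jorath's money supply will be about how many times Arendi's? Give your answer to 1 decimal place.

Jorath pulls ahead at 4 pp per year, so the ratio doubles every 72/4 ≈ 18.00 years.
In 22 years that's 1.22 doublings: 2^1.22 ≈ 2.3.

roughly 2.3 times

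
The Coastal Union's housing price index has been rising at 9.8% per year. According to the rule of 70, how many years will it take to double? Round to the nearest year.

≈ 7 years

At 9.8%, doubling takes about 70/9.8 = 7.14 years.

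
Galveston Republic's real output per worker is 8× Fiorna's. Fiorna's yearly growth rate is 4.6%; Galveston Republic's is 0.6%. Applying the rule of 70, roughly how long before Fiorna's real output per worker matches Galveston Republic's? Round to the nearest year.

What matters is the difference: 4 pp.
Rule of 70 on the gap: the ratio halves every 70/4 ≈ 17.50 years.
An 8× gap closes after 3 halvings: 3 × 17.50 ≈ 53 years.

approximately 53 years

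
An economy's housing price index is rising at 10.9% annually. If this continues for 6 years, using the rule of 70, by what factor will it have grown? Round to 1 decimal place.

Doubling time ≈ 70/10.9 = 6.42 years.
6 years / 6.42 ≈ 0.93 doublings → factor 2^0.93 ≈ 1.9.

≈ 1.9 times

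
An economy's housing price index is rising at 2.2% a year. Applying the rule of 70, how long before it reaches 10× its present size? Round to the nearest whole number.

106 years

One doubling takes 70/2.2 = 31.82 years.
10× is log₂ 10 ≈ 3.32 doublings, so ≈ 3.32 × 31.82 = 106 years.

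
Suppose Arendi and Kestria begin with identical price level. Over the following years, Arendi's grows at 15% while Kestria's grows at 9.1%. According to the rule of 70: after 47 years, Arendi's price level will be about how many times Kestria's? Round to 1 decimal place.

about 15.6 times

Rate gap = 15% − 9.1% = 5.9 points.
The ratio doubles every 70/5.9 ≈ 11.86 years.
47/11.86 ≈ 3.96 doublings → ratio ≈ 2^3.96 ≈ 15.6.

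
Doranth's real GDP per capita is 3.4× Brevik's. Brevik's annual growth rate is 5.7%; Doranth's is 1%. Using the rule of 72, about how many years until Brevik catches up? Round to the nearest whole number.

about 27 years

The growth-rate gap is 5.7% − 1% = 4.7 percentage points.
So the ratio between them halves every 72/4.7 ≈ 15.32 years.
A 3.4× gap takes log₂(3.4) ≈ 1.77 halvings to close: 1.77 × 15.32 ≈ 27 years.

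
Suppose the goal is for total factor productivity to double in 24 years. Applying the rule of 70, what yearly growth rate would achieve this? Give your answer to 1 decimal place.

about 2.9%

70 / 24 ≈ 2.92, so about 2.9% per year.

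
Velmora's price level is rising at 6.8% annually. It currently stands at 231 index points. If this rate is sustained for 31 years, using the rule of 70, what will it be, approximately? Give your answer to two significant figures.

around 1900 index points

It doubles every 70/6.8 ≈ 10.29 years, so 31 years is 3.01 doublings.
2^3.01 ≈ 8.06; 231 × 8.06 ≈ 1900 index points.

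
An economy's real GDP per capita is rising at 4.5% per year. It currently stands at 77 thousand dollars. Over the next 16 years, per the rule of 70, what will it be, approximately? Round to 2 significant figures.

roughly 160 thousand dollars

It doubles every 70/4.5 ≈ 15.56 years, so 16 years is 1.03 doublings.
2^1.03 ≈ 2.04; 77 × 2.04 ≈ 160 thousand dollars.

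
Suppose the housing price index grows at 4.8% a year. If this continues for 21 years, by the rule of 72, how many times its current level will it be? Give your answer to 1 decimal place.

2.6 times

Doubles every ≈ 15.00 years (72/4.8).
21 years is 1.40 doublings; 2^1.40 ≈ 2.6×.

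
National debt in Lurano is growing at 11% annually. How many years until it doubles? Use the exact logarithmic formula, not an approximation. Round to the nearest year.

7 years

t = ln(2) / ln(1 + 0.11) = 0.6931 / 0.104360 ≈ 6.64.
≈ 7 years.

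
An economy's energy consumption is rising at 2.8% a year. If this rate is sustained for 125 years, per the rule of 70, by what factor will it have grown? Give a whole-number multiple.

roughly 32 times

At 2.8% one doubling takes ≈ 25.00 years; 125 years is 5 of them, so ×32.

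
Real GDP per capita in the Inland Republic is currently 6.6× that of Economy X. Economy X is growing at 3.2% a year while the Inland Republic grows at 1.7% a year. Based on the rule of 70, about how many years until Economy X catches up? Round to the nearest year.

about 127 years

The growth-rate gap is 3.2% − 1.7% = 1.5 percentage points.
So the ratio between them halves every 70/1.5 ≈ 46.67 years.
A 6.6× gap takes log₂(6.6) ≈ 2.72 halvings to close: 2.72 × 46.67 ≈ 127 years.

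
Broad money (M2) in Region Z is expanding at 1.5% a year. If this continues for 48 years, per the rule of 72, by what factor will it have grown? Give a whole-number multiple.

At 1.5% one doubling takes ≈ 48.00 years; 48 years is 1 of them, so ×2.

≈ 2 times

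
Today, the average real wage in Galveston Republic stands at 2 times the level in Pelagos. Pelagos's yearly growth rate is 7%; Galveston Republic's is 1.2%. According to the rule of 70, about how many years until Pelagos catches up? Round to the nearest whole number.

The growth-rate gap is 7% − 1.2% = 5.8 percentage points.
So the ratio between them halves every 70/5.8 ≈ 12.07 years.
A 2 times gap closes after 1 halving: 1 × 12.07 ≈ 12 years.

around 12 years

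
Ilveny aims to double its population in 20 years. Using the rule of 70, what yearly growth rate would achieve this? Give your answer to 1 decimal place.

70 / 20 ≈ 3.50, so about 3.5% per year.

3.5% per year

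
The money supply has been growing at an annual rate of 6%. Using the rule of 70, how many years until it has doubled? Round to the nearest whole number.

70/6 ≈ 11.67, so it doubles roughly every 12 years.

12 years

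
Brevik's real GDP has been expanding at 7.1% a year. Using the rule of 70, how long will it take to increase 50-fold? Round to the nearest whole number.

about 56 years

At 7.1% it doubles every 70/7.1 ≈ 9.86 years.
50× is log₂ 50 ≈ 5.64 doublings, so ≈ 5.64 × 9.86 = 56 years.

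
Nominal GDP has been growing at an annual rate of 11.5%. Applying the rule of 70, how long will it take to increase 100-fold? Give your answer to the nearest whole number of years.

Doubling time ≈ 70/11.5 = 6.09 years.
Reaching 100× takes log₂(100) ≈ 6.64 doublings.
6.64 × 6.09 ≈ 40 years.

about 40 years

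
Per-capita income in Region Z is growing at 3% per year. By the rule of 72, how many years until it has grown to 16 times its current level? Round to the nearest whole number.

Doubling time ≈ 72/3 = 24.00 years.
16 = 2^4, so 4 doublings → 96 years.

≈ 96 years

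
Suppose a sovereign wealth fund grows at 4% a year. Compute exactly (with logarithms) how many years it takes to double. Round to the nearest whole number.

t = ln(2) / ln(1 + 0.04) = 0.6931 / 0.039221 ≈ 17.67.
≈ 18 years.

18 years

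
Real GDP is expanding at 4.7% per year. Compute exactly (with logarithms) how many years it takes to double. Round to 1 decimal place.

t = ln(2) / ln(1 + 0.047) = 0.6931 / 0.045929 ≈ 15.09.

15.1 years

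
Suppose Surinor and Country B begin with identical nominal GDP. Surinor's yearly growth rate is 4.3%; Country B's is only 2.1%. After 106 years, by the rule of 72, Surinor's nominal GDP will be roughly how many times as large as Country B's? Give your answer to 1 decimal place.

roughly 9.4 times

Surinor pulls ahead at 2.2 pp per year, so the ratio doubles every 72/2.2 ≈ 32.73 years.
In 106 years that's 3.24 doublings: 2^3.24 ≈ 9.4.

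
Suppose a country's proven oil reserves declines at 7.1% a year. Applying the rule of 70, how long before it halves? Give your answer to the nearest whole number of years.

Halving time ≈ 70 / 7.1 = 9.86 → 10 years.

approximately 10 years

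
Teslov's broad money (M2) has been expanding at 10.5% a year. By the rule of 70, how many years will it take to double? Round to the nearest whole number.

At 10.5%, doubling takes about 70/10.5 = 6.67 years.

7 years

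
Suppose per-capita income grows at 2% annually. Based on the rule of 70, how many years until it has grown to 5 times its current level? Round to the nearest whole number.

One doubling takes 70/2 = 35.00 years.
Reaching 5× takes log₂(5) ≈ 2.32 doublings.
2.32 × 35.00 ≈ 81 years.

approximately 81 years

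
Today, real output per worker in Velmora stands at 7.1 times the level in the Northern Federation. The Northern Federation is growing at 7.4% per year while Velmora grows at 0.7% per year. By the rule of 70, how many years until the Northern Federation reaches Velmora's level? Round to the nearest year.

the Northern Federation gains on Velmora at 7.4% − 0.7% = 6.7 points a year.
At that relative rate the gap halves every 70/6.7 ≈ 10.45 years.
A 7.1 times gap takes log₂(7.1) ≈ 2.83 halvings to close: 2.83 × 10.45 ≈ 30 years.

30 years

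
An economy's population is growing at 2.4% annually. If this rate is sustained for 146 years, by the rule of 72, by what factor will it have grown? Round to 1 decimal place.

Doubles every ≈ 30.00 years (72/2.4).
146 years is 4.87 doublings; 2^4.87 ≈ 29.2×.

about 29.2 times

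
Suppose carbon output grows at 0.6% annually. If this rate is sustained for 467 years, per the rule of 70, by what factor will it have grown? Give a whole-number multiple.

Doubling time ≈ 70/0.6 = 116.67 years.
467/116.67 ≈ 4 doublings, so about 2^4 = 16×.

16 times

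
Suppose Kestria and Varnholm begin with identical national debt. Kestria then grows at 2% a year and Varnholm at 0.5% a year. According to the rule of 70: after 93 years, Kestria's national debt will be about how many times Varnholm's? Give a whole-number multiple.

Only the 1.5-point difference matters.
70/1.5 ≈ 46.67 years per doubling of the ratio; 93 years gives 1.99 doublings, so ≈ 4×.

around 4 times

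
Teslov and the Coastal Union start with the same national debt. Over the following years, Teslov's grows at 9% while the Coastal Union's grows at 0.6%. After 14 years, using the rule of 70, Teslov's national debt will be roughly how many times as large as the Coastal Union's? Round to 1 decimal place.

roughly 3.2 times

Only the 8.4-point difference matters.
70/8.4 ≈ 8.33 years per doubling of the ratio; 14 years gives 1.68 doublings, so ≈ 3.2×.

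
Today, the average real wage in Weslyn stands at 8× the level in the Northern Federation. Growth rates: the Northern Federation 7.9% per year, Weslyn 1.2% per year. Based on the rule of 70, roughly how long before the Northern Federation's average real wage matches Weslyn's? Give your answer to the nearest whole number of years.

The growth-rate gap is 7.9% − 1.2% = 6.7 percentage points.
So the ratio between them halves every 70/6.7 ≈ 10.45 years.
An 8× gap closes after 3 halvings: 3 × 10.45 ≈ 31 years.

≈ 31 years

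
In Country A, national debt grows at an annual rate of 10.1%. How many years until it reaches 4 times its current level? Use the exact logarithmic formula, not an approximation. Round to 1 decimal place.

t = ln(4) / ln(1 + 0.101) = 1.3863 / 0.096219 ≈ 14.41.

14.4 years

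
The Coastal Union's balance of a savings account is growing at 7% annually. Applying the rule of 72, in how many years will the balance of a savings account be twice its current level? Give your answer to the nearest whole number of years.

72/7 ≈ 10.29, so it doubles roughly every 10 years.

around 10 years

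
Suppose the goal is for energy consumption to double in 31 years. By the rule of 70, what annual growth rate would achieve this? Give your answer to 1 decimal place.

around 2.3% annually

70 / 31 ≈ 2.26, so about 2.3% annually.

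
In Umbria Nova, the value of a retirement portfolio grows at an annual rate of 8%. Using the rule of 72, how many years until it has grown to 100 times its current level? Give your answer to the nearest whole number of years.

60 years

One doubling takes 72/8 = 9.00 years.
Reaching 100× takes log₂(100) ≈ 6.64 doublings.
6.64 × 9.00 ≈ 60 years.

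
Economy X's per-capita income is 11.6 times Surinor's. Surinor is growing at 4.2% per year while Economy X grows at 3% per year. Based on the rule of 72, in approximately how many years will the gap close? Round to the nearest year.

Surinor gains on Economy X at 4.2% − 3% = 1.2 points a year.
At that relative rate the gap halves every 72/1.2 ≈ 60.00 years.
An 11.6 times gap takes log₂(11.6) ≈ 3.54 halvings to close: 3.54 × 60.00 ≈ 212 years.

212 years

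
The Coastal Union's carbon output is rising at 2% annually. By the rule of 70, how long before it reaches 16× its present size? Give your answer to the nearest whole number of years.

approximately 140 years

Doubling time ≈ 70/2 = 35.00 years.
16 = 2^4, so 4 doublings → 140 years.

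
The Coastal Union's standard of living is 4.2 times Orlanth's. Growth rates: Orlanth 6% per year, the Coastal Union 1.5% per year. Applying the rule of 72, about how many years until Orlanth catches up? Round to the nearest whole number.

roughly 33 years

Orlanth gains on the Coastal Union at 6% − 1.5% = 4.5 points a year.
At that relative rate the gap halves every 72/4.5 ≈ 16.00 years.
A 4.2 times gap takes log₂(4.2) ≈ 2.07 halvings to close: 2.07 × 16.00 ≈ 33 years.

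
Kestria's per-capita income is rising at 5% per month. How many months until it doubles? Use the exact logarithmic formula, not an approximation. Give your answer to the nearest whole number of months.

14 months

t = ln(2) / ln(1 + 0.05) = 0.6931 / 0.048790 ≈ 14.21.
≈ 14 months.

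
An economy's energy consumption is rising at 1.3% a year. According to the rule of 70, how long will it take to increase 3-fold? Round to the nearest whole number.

One doubling takes 70/1.3 = 53.85 years.
3× is log₂ 3 ≈ 1.58 doublings, so ≈ 1.58 × 53.85 = 85 years.

approximately 85 years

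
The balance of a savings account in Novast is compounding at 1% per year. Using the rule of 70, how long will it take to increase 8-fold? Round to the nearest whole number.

≈ 210 years

Doubling time ≈ 70/1 = 70.00 years.
8× is 3 doublings, so 3 × 70.00 ≈ 210 years.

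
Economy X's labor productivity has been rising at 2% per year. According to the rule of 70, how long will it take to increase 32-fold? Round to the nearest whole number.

One doubling takes 70/2 = 35.00 years.
32 = 2^5, so 5 doublings → 175 years.

roughly 175 years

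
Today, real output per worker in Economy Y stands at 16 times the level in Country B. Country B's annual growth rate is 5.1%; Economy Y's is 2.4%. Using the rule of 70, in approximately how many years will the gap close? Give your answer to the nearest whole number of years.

Country B gains on Economy Y at 5.1% − 2.4% = 2.7 points a year.
At that relative rate the gap halves every 70/2.7 ≈ 25.93 years.
A 16 times gap closes after 4 halvings: 4 × 25.93 ≈ 104 years.

104 years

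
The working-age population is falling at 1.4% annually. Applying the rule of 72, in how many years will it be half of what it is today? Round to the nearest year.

approximately 51 years

Falling at 1.4%, it halves about every 72/1.4 = 51.43 years.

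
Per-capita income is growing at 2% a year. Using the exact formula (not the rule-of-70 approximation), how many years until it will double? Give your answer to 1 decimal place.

t = ln(2) / ln(1 + 0.02) = 0.6931 / 0.019803 ≈ 35.00.

35.0 years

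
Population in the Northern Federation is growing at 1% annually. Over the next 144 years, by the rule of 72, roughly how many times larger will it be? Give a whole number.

≈ 4 times

At 1% one doubling takes ≈ 72.00 years; 144 years is 2 of them, so ×4.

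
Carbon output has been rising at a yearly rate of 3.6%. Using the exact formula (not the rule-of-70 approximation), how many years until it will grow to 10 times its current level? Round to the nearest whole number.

t = ln(10) / ln(1 + 0.036) = 2.3026 / 0.035367 ≈ 65.11.
≈ 65 years.

65 years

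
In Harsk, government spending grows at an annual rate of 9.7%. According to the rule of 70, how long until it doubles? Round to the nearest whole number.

approximately 7 years

At 9.7%, doubling takes about 70/9.7 = 7.22 years.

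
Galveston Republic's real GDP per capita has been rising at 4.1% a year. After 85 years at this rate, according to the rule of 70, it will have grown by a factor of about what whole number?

around 32 times

70/4.1 ≈ 17.07 years per doubling.
85 years fits 5 doublings: 2^5 = 32.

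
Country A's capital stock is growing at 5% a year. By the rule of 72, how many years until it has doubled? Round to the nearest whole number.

At 5%, doubling takes about 72/5 = 14.40 years.

≈ 14 years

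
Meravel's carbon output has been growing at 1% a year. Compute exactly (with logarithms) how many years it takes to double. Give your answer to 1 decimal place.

t = ln(2) / ln(1 + 0.01) = 0.6931 / 0.009950 ≈ 69.66.

69.7 years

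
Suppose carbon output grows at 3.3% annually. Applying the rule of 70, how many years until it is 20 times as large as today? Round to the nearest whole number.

Doubling time ≈ 70/3.3 = 21.21 years.
Reaching 20× takes log₂(20) ≈ 4.32 doublings.
4.32 × 21.21 ≈ 92 years.

approximately 92 years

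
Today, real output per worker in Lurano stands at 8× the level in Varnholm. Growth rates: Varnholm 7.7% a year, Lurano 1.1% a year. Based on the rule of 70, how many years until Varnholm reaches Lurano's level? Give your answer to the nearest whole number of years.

The growth-rate gap is 7.7% − 1.1% = 6.6 percentage points.
So the ratio between them halves every 70/6.6 ≈ 10.61 years.
An 8× gap closes after 3 halvings: 3 × 10.61 ≈ 32 years.

approximately 32 years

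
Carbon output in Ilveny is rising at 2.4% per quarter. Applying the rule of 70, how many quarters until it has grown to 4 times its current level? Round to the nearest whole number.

roughly 58 quarters

At 2.4% it doubles every 70/2.4 ≈ 29.17 quarters.
4 = 2^2, so 2 doublings → 58 quarters.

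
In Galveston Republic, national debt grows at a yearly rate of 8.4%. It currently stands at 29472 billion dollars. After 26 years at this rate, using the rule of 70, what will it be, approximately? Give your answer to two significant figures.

about 260000 billion dollars

It doubles every 70/8.4 ≈ 8.33 years, so 26 years is 3.12 doublings.
2^3.12 ≈ 8.69; 29472 × 8.69 ≈ 260000 billion dollars.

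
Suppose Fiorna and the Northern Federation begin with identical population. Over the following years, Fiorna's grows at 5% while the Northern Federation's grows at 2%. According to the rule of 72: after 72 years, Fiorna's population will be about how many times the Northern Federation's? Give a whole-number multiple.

Only the 3-point difference matters.
72/3 ≈ 24.00 years per doubling of the ratio; 72 years gives 3.00 doublings, so ≈ 8×.

≈ 8 times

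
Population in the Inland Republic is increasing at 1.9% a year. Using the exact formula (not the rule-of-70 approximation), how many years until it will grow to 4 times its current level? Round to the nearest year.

t = ln(4) / ln(1 + 0.019) = 1.3863 / 0.018822 ≈ 73.65.
≈ 74 years.

74 years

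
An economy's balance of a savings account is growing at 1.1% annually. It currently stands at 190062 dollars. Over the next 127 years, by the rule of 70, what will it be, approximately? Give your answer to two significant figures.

roughly 760000 dollars

It doubles every 70/1.1 ≈ 63.64 years, so 127 years is 2.00 doublings.
2^2.00 ≈ 4.00; 190062 × 4.00 ≈ 760000 dollars.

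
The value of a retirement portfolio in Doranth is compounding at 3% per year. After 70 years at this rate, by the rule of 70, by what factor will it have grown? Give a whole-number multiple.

At 3% one doubling takes ≈ 23.33 years; 70 years is 3 of them, so ×8.

around 8 times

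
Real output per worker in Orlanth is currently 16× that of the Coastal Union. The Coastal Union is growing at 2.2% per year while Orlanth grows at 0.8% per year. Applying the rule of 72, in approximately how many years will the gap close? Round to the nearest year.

The growth-rate gap is 2.2% − 0.8% = 1.4 percentage points.
So the ratio between them halves every 72/1.4 ≈ 51.43 years.
A 16× gap closes after 4 halvings: 4 × 51.43 ≈ 206 years.

about 206 years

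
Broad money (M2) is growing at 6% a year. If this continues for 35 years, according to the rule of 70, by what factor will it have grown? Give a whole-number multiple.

Doubling time ≈ 70/6 = 11.67 years.
35/11.67 ≈ 3 doublings, so about 2^3 = 8×.

about 8 times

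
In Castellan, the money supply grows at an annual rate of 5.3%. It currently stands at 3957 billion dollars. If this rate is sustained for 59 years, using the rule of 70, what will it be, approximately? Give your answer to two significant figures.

Doubling time ≈ 70/5.3 = 13.21 years.
59 years is 59/13.21 ≈ 4.47 doublings, a factor of 2^4.47 ≈ 22.16.
3957 × 22.16 ≈ 88000 billion dollars.

around 88000 billion dollars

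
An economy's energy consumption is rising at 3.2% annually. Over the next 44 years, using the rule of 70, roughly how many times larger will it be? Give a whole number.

Doubling time ≈ 70/3.2 = 21.88 years.
44/21.88 ≈ 2 doublings, so about 2^2 = 4×.

about 4 times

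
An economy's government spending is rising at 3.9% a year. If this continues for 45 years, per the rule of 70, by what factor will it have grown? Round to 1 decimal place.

around 5.7 times

Doubling time ≈ 70/3.9 = 17.95 years.
45 years / 17.95 ≈ 2.51 doublings → factor 2^2.51 ≈ 5.7.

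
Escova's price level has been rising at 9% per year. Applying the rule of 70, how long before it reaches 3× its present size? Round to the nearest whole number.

around 12 years

One doubling takes 70/9 = 7.78 years.
3× is log₂ 3 ≈ 1.58 doublings, so ≈ 1.58 × 7.78 = 12 years.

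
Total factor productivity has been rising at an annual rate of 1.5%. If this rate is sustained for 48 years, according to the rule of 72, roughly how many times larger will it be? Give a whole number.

2 times

72/1.5 ≈ 48.00 years per doubling.
48 years fits 1 doubling: 2^1 = 2.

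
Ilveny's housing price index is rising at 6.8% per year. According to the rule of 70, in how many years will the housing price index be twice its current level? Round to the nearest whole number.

approximately 10 years

Doubling time ≈ 70 / 6.8 = 10.29 years.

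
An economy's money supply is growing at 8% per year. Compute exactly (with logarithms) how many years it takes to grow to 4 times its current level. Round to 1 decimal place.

18.0 years

t = ln(4) / ln(1 + 0.08) = 1.3863 / 0.076961 ≈ 18.01.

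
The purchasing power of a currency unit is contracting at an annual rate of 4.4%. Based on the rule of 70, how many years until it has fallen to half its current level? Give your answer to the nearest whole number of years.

The rule works in reverse for decay: 70/4.4 ≈ 15.91 years to halve.

roughly 16 years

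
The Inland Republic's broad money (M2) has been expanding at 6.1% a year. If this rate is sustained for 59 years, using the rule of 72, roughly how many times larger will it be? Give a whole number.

72/6.1 ≈ 11.80 years per doubling.
59 years fits 5 doublings: 2^5 = 32.

approximately 32 times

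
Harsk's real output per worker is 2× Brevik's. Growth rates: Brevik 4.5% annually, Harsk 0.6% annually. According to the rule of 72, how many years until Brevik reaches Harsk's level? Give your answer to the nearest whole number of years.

What matters is the difference: 3.9 pp.
Rule of 72 on the gap: the ratio halves every 72/3.9 ≈ 18.46 years.
A 2× gap closes after 1 halving: 1 × 18.46 ≈ 18 years.

roughly 18 years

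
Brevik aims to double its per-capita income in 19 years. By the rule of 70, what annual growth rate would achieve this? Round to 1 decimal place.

70 / 19 ≈ 3.68, so about 3.7% annually.

around 3.7% annually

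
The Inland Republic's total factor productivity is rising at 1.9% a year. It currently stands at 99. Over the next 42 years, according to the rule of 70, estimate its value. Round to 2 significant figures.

Doubling time ≈ 70/1.9 = 36.84 years.
42 years is 42/36.84 ≈ 1.14 doublings, a factor of 2^1.14 ≈ 2.20.
99 × 2.20 ≈ 220.

roughly 220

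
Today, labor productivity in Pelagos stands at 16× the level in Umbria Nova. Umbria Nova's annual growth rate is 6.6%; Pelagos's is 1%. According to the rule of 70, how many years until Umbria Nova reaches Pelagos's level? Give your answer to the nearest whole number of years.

50 years

The growth-rate gap is 6.6% − 1% = 5.6 percentage points.
So the ratio between them halves every 70/5.6 ≈ 12.50 years.
A 16× gap closes after 4 halvings: 4 × 12.50 ≈ 50 years.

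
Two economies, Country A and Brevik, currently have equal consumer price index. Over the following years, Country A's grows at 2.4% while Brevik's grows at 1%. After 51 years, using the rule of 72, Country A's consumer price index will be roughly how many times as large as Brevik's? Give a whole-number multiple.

2 times

Rate gap = 2.4% − 1% = 1.4 points.
The ratio doubles every 72/1.4 ≈ 51.43 years.
51/51.43 ≈ 0.99 doublings → ratio ≈ 2^0.99 ≈ 2.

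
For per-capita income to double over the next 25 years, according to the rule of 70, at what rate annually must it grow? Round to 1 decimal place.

70 / 25 ≈ 2.80, so about 2.8% annually.

around 2.8%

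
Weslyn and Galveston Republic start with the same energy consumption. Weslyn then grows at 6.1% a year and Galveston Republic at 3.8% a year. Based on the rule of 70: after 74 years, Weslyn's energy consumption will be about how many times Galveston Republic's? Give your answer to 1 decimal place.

about 5.4 times

Only the 2.3-point difference matters.
70/2.3 ≈ 30.43 years per doubling of the ratio; 74 years gives 2.43 doublings, so ≈ 5.4×.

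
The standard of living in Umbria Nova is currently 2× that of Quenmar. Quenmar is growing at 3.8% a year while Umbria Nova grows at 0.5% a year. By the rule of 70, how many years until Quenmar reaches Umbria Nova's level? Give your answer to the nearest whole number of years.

The growth-rate gap is 3.8% − 0.5% = 3.3 percentage points.
So the ratio between them halves every 70/3.3 ≈ 21.21 years.
A 2× gap closes after 1 halving: 1 × 21.21 ≈ 21 years.

around 21 years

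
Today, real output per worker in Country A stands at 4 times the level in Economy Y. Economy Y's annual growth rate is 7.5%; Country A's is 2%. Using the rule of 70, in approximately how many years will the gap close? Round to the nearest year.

Economy Y gains on Country A at 7.5% − 2% = 5.5 points a year.
At that relative rate the gap halves every 70/5.5 ≈ 12.73 years.
A 4 times gap closes after 2 halvings: 2 × 12.73 ≈ 25 years.

25 years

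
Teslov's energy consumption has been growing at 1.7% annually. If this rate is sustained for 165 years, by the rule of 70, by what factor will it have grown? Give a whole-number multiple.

roughly 16 times

At 1.7% one doubling takes ≈ 41.18 years; 165 years is 4 of them, so ×16.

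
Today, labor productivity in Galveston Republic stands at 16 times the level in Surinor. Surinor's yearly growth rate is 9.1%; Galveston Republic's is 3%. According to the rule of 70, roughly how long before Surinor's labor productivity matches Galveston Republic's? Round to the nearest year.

around 46 years

Surinor gains on Galveston Republic at 9.1% − 3% = 6.1 points a year.
At that relative rate the gap halves every 70/6.1 ≈ 11.48 years.
A 16 times gap closes after 4 halvings: 4 × 11.48 ≈ 46 years.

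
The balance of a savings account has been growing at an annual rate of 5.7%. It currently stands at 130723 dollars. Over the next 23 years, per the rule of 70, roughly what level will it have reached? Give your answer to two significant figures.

480000 dollars

Doubling time ≈ 70/5.7 = 12.28 years.
23 years is 23/12.28 ≈ 1.87 doublings, a factor of 2^1.87 ≈ 3.66.
130723 × 3.66 ≈ 480000 dollars.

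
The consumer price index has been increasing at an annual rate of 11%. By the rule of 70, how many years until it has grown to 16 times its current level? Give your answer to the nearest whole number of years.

One doubling takes 70/11 = 6.36 years.
16 = 2^4, so 4 doublings → 25 years.

about 25 years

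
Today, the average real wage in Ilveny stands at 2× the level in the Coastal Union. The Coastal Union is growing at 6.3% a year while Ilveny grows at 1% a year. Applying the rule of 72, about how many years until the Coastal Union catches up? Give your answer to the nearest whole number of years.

roughly 14 years

the Coastal Union gains on Ilveny at 6.3% − 1% = 5.3 points a year.
At that relative rate the gap halves every 72/5.3 ≈ 13.58 years.
A 2× gap closes after 1 halving: 1 × 13.58 ≈ 14 years.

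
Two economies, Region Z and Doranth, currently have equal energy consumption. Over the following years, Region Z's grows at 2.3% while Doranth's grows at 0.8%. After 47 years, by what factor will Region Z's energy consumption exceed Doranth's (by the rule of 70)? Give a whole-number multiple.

Region Z pulls ahead at 1.5 pp per year, so the ratio doubles every 70/1.5 ≈ 46.67 years.
In 47 years that's 1.01 doublings: 2^1.01 ≈ 2.

approximately 2 times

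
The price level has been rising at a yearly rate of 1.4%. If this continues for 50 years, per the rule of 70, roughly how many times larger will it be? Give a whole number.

approximately 2 times

Doubling time ≈ 70/1.4 = 50.00 years.
50/50.00 ≈ 1 doubling, so about 2^1 = 2×.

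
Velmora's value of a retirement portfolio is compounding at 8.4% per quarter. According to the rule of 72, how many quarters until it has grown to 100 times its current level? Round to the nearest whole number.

Doubling time ≈ 72/8.4 = 8.57 quarters.
100× is log₂ 100 ≈ 6.64 doublings, so ≈ 6.64 × 8.57 = 57 quarters.

around 57 quarters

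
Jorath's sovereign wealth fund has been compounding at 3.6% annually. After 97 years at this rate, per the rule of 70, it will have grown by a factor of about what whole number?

32 times

70/3.6 ≈ 19.44 years per doubling.
97 years fits 5 doublings: 2^5 = 32.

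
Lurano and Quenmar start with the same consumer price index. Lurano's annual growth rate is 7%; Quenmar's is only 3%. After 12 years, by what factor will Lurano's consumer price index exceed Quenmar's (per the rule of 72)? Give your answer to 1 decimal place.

about 1.6 times

Only the 4-point difference matters.
72/4 ≈ 18.00 years per doubling of the ratio; 12 years gives 0.67 doublings, so ≈ 1.6×.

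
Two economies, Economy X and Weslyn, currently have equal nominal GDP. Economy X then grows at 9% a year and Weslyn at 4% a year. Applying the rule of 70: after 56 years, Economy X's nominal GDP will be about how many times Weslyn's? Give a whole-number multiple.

Rate gap = 9% − 4% = 5 points.
The ratio doubles every 70/5 ≈ 14.00 years.
56/14.00 ≈ 4.00 doublings → ratio ≈ 2^4.00 ≈ 16.

approximately 16 times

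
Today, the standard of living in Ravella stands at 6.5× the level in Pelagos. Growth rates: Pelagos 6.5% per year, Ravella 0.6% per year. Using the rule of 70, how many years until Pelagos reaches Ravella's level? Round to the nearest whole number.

approximately 32 years

The growth-rate gap is 6.5% − 0.6% = 5.9 percentage points.
So the ratio between them halves every 70/5.9 ≈ 11.86 years.
A 6.5× gap takes log₂(6.5) ≈ 2.70 halvings to close: 2.70 × 11.86 ≈ 32 years.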